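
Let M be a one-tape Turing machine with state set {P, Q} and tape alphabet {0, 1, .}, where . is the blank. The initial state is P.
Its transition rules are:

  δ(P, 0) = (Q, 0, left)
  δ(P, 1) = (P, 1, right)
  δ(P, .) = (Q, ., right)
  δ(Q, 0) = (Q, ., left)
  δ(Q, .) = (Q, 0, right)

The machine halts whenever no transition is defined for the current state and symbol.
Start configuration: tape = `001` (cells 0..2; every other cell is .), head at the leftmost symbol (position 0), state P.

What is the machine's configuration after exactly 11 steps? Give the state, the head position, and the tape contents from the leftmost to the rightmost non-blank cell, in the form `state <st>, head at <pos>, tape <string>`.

state=P head=0 tape=...[0]01   (P,0)→(Q,0,left)
state=Q head=-1 tape=..[.]001   (Q,.)→(Q,0,right)
state=Q head=0 tape=..0[0]01   (Q,0)→(Q,.,left)
state=Q head=-1 tape=..[0].01   (Q,0)→(Q,.,left)
state=Q head=-2 tape=.[.]..01   (Q,.)→(Q,0,right)
state=Q head=-1 tape=.0[.].01   (Q,.)→(Q,0,right)
state=Q head=0 tape=.00[.]01   (Q,.)→(Q,0,right)
state=Q head=1 tape=.000[0]1   (Q,0)→(Q,.,left)
state=Q head=0 tape=.00[0].1   (Q,0)→(Q,.,left)
state=Q head=-1 tape=.0[0]..1   (Q,0)→(Q,.,left)
state=Q head=-2 tape=.[0]...1   (Q,0)→(Q,.,left)
state=Q head=-3 tape=[.]....1
After 11 steps: state Q, head at -3, tape 1.

state Q, head at -3, tape 1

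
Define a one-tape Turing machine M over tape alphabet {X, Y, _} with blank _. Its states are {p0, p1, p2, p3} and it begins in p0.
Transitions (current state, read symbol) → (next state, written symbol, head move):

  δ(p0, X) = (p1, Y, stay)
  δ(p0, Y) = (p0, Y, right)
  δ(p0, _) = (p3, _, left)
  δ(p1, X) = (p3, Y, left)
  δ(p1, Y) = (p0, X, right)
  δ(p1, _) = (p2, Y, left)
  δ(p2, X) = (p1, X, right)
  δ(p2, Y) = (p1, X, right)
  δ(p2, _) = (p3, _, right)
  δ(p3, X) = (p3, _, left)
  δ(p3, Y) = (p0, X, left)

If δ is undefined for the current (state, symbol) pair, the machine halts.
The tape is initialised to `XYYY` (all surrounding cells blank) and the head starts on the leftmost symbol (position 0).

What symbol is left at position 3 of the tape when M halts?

state=p0 head=0 tape=_[X]YYY_   (p0,X)→(p1,Y,stay)
state=p1 head=0 tape=_[Y]YYY_   (p1,Y)→(p0,X,right)
state=p0 head=1 tape=_X[Y]YY_   (p0,Y)→(p0,Y,right)
state=p0 head=2 tape=_XY[Y]Y_   (p0,Y)→(p0,Y,right)
state=p0 head=3 tape=_XYY[Y]_   (p0,Y)→(p0,Y,right)
state=p0 head=4 tape=_XYYY[_]   (p0,_)→(p3,_,left)
state=p3 head=3 tape=_XYY[Y]_   (p3,Y)→(p0,X,left)
state=p0 head=2 tape=_XY[Y]X_   (p0,Y)→(p0,Y,right)
state=p0 head=3 tape=_XYY[X]_   (p0,X)→(p1,Y,stay)
state=p1 head=3 tape=_XYY[Y]_   (p1,Y)→(p0,X,right)
state=p0 head=4 tape=_XYYX[_]   (p0,_)→(p3,_,left)
state=p3 head=3 tape=_XYY[X]_   (p3,X)→(p3,_,left)
state=p3 head=2 tape=_XY[Y]__   (p3,Y)→(p0,X,left)
state=p0 head=1 tape=_X[Y]X__   (p0,Y)→(p0,Y,right)
state=p0 head=2 tape=_XY[X]__   (p0,X)→(p1,Y,stay)
state=p1 head=2 tape=_XY[Y]__   (p1,Y)→(p0,X,right)
state=p0 head=3 tape=_XYX[_]_   (p0,_)→(p3,_,left)
state=p3 head=2 tape=_XY[X]__   (p3,X)→(p3,_,left)
state=p3 head=1 tape=_X[Y]___   (p3,Y)→(p0,X,left)
state=p0 head=0 tape=_[X]X___   (p0,X)→(p1,Y,stay)
state=p1 head=0 tape=_[Y]X___   (p1,Y)→(p0,X,right)
state=p0 head=1 tape=_X[X]___   (p0,X)→(p1,Y,stay)
state=p1 head=1 tape=_X[Y]___   (p1,Y)→(p0,X,right)
state=p0 head=2 tape=_XX[_]__   (p0,_)→(p3,_,left)
state=p3 head=1 tape=_X[X]___   (p3,X)→(p3,_,left)
state=p3 head=0 tape=_[X]____   (p3,X)→(p3,_,left)
state=p3 head=-1 tape=[_]_____
Cell 3 holds _ when M halts.

_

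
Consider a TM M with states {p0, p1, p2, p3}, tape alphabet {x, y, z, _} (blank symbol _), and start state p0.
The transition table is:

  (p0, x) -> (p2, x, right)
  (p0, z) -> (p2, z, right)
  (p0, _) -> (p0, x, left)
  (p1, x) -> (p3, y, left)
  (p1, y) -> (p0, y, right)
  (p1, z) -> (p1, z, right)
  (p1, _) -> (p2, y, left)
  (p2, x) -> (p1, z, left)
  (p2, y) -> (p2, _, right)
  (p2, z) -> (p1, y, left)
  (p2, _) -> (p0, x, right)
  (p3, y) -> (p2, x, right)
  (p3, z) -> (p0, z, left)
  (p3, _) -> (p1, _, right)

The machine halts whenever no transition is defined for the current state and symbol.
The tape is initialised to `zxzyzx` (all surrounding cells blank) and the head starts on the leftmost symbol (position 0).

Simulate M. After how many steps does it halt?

p0 | [z]xzyzx_   read z → write z, move right, go to p2
p2 | z[x]zyzx_   read x → write z, move left, go to p1
p1 | [z]zzyzx_   read z → write z, move right, go to p1
p1 | z[z]zyzx_   read z → write z, move right, go to p1
p1 | zz[z]yzx_   read z → write z, move right, go to p1
p1 | zzz[y]zx_   read y → write y, move right, go to p0
p0 | zzzy[z]x_   read z → write z, move right, go to p2
p2 | zzzyz[x]_   read x → write z, move left, go to p1
p1 | zzzy[z]z_   read z → write z, move right, go to p1
p1 | zzzyz[z]_   read z → write z, move right, go to p1
p1 | zzzyzz[_]   read _ → write y, move left, go to p2
p2 | zzzyz[z]y   read z → write y, move left, go to p1
p1 | zzzy[z]yy   read z → write z, move right, go to p1
p1 | zzzyz[y]y   read y → write y, move right, go to p0
p0 | zzzyzy[y]
M halts after 14 transitions.

14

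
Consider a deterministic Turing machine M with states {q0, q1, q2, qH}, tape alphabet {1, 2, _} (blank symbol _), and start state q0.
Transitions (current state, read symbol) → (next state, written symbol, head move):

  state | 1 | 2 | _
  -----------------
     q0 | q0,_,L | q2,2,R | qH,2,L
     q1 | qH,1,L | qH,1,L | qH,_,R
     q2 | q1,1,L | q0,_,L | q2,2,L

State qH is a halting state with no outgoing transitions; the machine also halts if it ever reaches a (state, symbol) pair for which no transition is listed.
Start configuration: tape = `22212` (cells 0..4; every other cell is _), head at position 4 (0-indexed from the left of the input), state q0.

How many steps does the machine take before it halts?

q0 | __2221[2]_   read 2 → write 2, move R, go to q2
q2 | __22212[_]   read _ → write 2, move L, go to q2
q2 | __2221[2]2   read 2 → write _, move L, go to q0
q0 | __222[1]_2   read 1 → write _, move L, go to q0
q0 | __22[2]__2   read 2 → write 2, move R, go to q2
q2 | __222[_]_2   read _ → write 2, move L, go to q2
q2 | __22[2]2_2   read 2 → write _, move L, go to q0
q0 | __2[2]_2_2   read 2 → write 2, move R, go to q2
q2 | __22[_]2_2   read _ → write 2, move L, go to q2
q2 | __2[2]22_2   read 2 → write _, move L, go to q0
q0 | __[2]_22_2   read 2 → write 2, move R, go to q2
q2 | __2[_]22_2   read _ → write 2, move L, go to q2
q2 | __[2]222_2   read 2 → write _, move L, go to q0
q0 | _[_]_222_2   read _ → write 2, move L, go to qH
qH | [_]2_222_2
M halts after 14 transitions.

14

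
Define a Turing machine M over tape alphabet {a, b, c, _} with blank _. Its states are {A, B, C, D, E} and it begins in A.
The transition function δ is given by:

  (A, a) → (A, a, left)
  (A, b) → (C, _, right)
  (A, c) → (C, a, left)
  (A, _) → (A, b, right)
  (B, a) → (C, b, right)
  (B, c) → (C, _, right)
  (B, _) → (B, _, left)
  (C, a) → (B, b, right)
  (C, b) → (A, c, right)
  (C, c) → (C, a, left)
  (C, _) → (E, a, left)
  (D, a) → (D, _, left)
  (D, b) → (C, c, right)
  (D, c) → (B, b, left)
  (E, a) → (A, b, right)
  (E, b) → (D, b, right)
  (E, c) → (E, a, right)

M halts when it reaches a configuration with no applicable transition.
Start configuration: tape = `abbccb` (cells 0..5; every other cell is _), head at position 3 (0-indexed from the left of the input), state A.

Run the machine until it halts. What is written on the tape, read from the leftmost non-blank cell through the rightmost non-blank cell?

aaaaaab

state=A head=3 tape=__abb[c]cb   (A,c)→(C,a,left)
state=C head=2 tape=__ab[b]acb   (C,b)→(A,c,right)
state=A head=3 tape=__abc[a]cb   (A,a)→(A,a,left)
state=A head=2 tape=__ab[c]acb   (A,c)→(C,a,left)
state=C head=1 tape=__a[b]aacb   (C,b)→(A,c,right)
state=A head=2 tape=__ac[a]acb   (A,a)→(A,a,left)
state=A head=1 tape=__a[c]aacb   (A,c)→(C,a,left)
state=C head=0 tape=__[a]aaacb   (C,a)→(B,b,right)
state=B head=1 tape=__b[a]aacb   (B,a)→(C,b,right)
state=C head=2 tape=__bb[a]acb   (C,a)→(B,b,right)
state=B head=3 tape=__bbb[a]cb   (B,a)→(C,b,right)
state=C head=4 tape=__bbbb[c]b   (C,c)→(C,a,left)
state=C head=3 tape=__bbb[b]ab   (C,b)→(A,c,right)
state=A head=4 tape=__bbbc[a]b   (A,a)→(A,a,left)
state=A head=3 tape=__bbb[c]ab   (A,c)→(C,a,left)
state=C head=2 tape=__bb[b]aab   (C,b)→(A,c,right)
state=A head=3 tape=__bbc[a]ab   (A,a)→(A,a,left)
state=A head=2 tape=__bb[c]aab   (A,c)→(C,a,left)
state=C head=1 tape=__b[b]aaab   (C,b)→(A,c,right)
state=A head=2 tape=__bc[a]aab   (A,a)→(A,a,left)
state=A head=1 tape=__b[c]aaab   (A,c)→(C,a,left)
state=C head=0 tape=__[b]aaaab   (C,b)→(A,c,right)
state=A head=1 tape=__c[a]aaab   (A,a)→(A,a,left)
state=A head=0 tape=__[c]aaaab   (A,c)→(C,a,left)
state=C head=-1 tape=_[_]aaaaab   (C,_)→(E,a,left)
state=E head=-2 tape=[_]aaaaaab
The non-blank tape span at halt is aaaaaab.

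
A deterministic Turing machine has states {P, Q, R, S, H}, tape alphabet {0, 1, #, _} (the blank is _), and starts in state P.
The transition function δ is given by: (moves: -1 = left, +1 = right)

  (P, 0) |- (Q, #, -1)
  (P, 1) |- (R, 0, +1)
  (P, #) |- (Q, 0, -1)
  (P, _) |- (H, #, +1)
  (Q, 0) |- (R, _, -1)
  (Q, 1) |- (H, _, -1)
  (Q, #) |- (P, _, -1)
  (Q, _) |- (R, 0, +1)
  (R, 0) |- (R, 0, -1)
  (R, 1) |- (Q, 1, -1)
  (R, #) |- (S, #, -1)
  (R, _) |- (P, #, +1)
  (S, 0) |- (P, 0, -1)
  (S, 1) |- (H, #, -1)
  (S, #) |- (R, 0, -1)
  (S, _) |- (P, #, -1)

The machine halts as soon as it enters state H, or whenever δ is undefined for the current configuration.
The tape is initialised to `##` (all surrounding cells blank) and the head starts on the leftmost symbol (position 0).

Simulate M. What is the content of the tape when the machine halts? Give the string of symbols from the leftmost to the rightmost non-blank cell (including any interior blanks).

#_#0#

P | ___[#]#   read # → write 0, move -1, go to Q
Q | __[_]0#   read _ → write 0, move +1, go to R
R | __0[0]#   read 0 → write 0, move -1, go to R
R | __[0]0#   read 0 → write 0, move -1, go to R
R | _[_]00#   read _ → write #, move +1, go to P
P | _#[0]0#   read 0 → write #, move -1, go to Q
Q | _[#]#0#   read # → write _, move -1, go to P
P | [_]_#0#   read _ → write #, move +1, go to H
H | #[_]#0#
The non-blank tape span at halt is #_#0#.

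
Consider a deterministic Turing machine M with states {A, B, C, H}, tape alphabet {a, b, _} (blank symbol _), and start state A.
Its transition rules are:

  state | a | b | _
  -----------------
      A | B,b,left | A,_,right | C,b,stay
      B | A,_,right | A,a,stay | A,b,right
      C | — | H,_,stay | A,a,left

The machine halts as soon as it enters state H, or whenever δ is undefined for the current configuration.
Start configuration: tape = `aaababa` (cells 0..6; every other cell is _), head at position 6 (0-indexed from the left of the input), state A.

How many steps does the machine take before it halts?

8

state=A head=6 tape=aaabab[a]_   (A,a)→(B,b,left)
state=B head=5 tape=aaaba[b]b_   (B,b)→(A,a,stay)
state=A head=5 tape=aaaba[a]b_   (A,a)→(B,b,left)
state=B head=4 tape=aaab[a]bb_   (B,a)→(A,_,right)
state=A head=5 tape=aaab_[b]b_   (A,b)→(A,_,right)
state=A head=6 tape=aaab__[b]_   (A,b)→(A,_,right)
state=A head=7 tape=aaab___[_]   (A,_)→(C,b,stay)
state=C head=7 tape=aaab___[b]   (C,b)→(H,_,stay)
state=H head=7 tape=aaab___[_]
M halts after 8 transitions.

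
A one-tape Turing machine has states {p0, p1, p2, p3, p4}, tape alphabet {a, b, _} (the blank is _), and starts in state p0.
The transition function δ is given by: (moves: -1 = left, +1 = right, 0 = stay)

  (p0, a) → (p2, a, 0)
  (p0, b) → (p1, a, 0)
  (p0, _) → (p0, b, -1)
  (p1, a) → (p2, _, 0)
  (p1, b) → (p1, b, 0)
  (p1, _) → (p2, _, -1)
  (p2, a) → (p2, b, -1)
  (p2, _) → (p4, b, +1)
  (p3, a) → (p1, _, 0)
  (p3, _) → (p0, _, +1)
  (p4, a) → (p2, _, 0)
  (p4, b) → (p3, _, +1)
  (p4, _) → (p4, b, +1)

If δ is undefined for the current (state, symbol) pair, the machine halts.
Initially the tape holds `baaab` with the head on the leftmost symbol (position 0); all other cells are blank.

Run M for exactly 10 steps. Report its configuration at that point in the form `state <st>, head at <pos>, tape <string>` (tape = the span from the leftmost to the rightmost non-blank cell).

p0 | [b]aaab_   read b → write a, move 0, go to p1
p1 | [a]aaab_   read a → write _, move 0, go to p2
p2 | [_]aaab_   read _ → write b, move +1, go to p4
p4 | b[a]aab_   read a → write _, move 0, go to p2
p2 | b[_]aab_   read _ → write b, move +1, go to p4
p4 | bb[a]ab_   read a → write _, move 0, go to p2
p2 | bb[_]ab_   read _ → write b, move +1, go to p4
p4 | bbb[a]b_   read a → write _, move 0, go to p2
p2 | bbb[_]b_   read _ → write b, move +1, go to p4
p4 | bbbb[b]_   read b → write _, move +1, go to p3
p3 | bbbb_[_]
After 10 steps: state p3, head at 5, tape bbbb.

state p3, head at 5, tape bbbb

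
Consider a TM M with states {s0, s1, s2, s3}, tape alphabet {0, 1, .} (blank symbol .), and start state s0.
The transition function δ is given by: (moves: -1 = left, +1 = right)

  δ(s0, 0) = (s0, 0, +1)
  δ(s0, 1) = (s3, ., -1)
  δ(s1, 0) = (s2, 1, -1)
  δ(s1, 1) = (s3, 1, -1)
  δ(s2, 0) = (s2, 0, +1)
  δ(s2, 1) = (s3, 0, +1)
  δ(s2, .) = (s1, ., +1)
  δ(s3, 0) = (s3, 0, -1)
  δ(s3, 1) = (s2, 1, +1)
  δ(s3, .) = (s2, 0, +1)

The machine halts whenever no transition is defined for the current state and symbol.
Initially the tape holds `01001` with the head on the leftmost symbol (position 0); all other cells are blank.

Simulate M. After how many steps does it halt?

state=s0 head=0 tape=..[0]1001...   (s0,0)→(s0,0,+1)
state=s0 head=1 tape=..0[1]001...   (s0,1)→(s3,.,-1)
state=s3 head=0 tape=..[0].001...   (s3,0)→(s3,0,-1)
state=s3 head=-1 tape=.[.]0.001...   (s3,.)→(s2,0,+1)
state=s2 head=0 tape=.0[0].001...   (s2,0)→(s2,0,+1)
state=s2 head=1 tape=.00[.]001...   (s2,.)→(s1,.,+1)
state=s1 head=2 tape=.00.[0]01...   (s1,0)→(s2,1,-1)
state=s2 head=1 tape=.00[.]101...   (s2,.)→(s1,.,+1)
state=s1 head=2 tape=.00.[1]01...   (s1,1)→(s3,1,-1)
state=s3 head=1 tape=.00[.]101...   (s3,.)→(s2,0,+1)
state=s2 head=2 tape=.000[1]01...   (s2,1)→(s3,0,+1)
state=s3 head=3 tape=.0000[0]1...   (s3,0)→(s3,0,-1)
state=s3 head=2 tape=.000[0]01...   (s3,0)→(s3,0,-1)
state=s3 head=1 tape=.00[0]001...   (s3,0)→(s3,0,-1)
state=s3 head=0 tape=.0[0]0001...   (s3,0)→(s3,0,-1)
state=s3 head=-1 tape=.[0]00001...   (s3,0)→(s3,0,-1)
state=s3 head=-2 tape=[.]000001...   (s3,.)→(s2,0,+1)
state=s2 head=-1 tape=0[0]00001...   (s2,0)→(s2,0,+1)
state=s2 head=0 tape=00[0]0001...   (s2,0)→(s2,0,+1)
state=s2 head=1 tape=000[0]001...   (s2,0)→(s2,0,+1)
state=s2 head=2 tape=0000[0]01...   (s2,0)→(s2,0,+1)
state=s2 head=3 tape=00000[0]1...   (s2,0)→(s2,0,+1)
state=s2 head=4 tape=000000[1]...   (s2,1)→(s3,0,+1)
state=s3 head=5 tape=0000000[.]..   (s3,.)→(s2,0,+1)
state=s2 head=6 tape=00000000[.].   (s2,.)→(s1,.,+1)
state=s1 head=7 tape=00000000.[.]
M halts after 25 transitions.

25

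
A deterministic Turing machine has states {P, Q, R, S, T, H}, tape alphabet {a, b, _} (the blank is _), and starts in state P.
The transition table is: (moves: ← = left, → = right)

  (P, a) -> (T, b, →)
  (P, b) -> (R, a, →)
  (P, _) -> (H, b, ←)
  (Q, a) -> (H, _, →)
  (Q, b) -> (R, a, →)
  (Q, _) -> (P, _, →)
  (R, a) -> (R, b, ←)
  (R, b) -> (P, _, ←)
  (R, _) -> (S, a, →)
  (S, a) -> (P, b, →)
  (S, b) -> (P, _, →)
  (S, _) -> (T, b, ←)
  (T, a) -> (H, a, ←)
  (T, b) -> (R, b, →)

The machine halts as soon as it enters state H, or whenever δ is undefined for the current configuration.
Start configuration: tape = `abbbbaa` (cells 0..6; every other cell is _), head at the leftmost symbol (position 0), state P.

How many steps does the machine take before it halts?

20

state=P head=0 tape=[a]bbbbaa__   (P,a)→(T,b,→)
state=T head=1 tape=b[b]bbbaa__   (T,b)→(R,b,→)
state=R head=2 tape=bb[b]bbaa__   (R,b)→(P,_,←)
state=P head=1 tape=b[b]_bbaa__   (P,b)→(R,a,→)
state=R head=2 tape=ba[_]bbaa__   (R,_)→(S,a,→)
state=S head=3 tape=baa[b]baa__   (S,b)→(P,_,→)
state=P head=4 tape=baa_[b]aa__   (P,b)→(R,a,→)
state=R head=5 tape=baa_a[a]a__   (R,a)→(R,b,←)
state=R head=4 tape=baa_[a]ba__   (R,a)→(R,b,←)
state=R head=3 tape=baa[_]bba__   (R,_)→(S,a,→)
state=S head=4 tape=baaa[b]ba__   (S,b)→(P,_,→)
state=P head=5 tape=baaa_[b]a__   (P,b)→(R,a,→)
state=R head=6 tape=baaa_a[a]__   (R,a)→(R,b,←)
state=R head=5 tape=baaa_[a]b__   (R,a)→(R,b,←)
state=R head=4 tape=baaa[_]bb__   (R,_)→(S,a,→)
state=S head=5 tape=baaaa[b]b__   (S,b)→(P,_,→)
state=P head=6 tape=baaaa_[b]__   (P,b)→(R,a,→)
state=R head=7 tape=baaaa_a[_]_   (R,_)→(S,a,→)
state=S head=8 tape=baaaa_aa[_]   (S,_)→(T,b,←)
state=T head=7 tape=baaaa_a[a]b   (T,a)→(H,a,←)
state=H head=6 tape=baaaa_[a]ab
M halts after 20 transitions.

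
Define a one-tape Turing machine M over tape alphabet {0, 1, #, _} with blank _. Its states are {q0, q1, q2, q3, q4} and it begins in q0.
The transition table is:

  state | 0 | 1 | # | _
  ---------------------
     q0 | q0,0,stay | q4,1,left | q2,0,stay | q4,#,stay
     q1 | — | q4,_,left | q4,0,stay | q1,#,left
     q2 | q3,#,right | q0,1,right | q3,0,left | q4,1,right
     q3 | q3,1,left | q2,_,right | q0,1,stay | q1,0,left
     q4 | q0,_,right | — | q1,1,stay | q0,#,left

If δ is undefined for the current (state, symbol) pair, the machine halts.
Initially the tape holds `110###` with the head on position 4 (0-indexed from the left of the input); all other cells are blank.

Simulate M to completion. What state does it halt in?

q4

q0 | 110#[#]#   read # → write 0, move stay, go to q2
q2 | 110#[0]#   read 0 → write #, move right, go to q3
q3 | 110##[#]   read # → write 1, move stay, go to q0
q0 | 110##[1]   read 1 → write 1, move left, go to q4
q4 | 110#[#]1   read # → write 1, move stay, go to q1
q1 | 110#[1]1   read 1 → write _, move left, go to q4
q4 | 110[#]_1   read # → write 1, move stay, go to q1
q1 | 110[1]_1   read 1 → write _, move left, go to q4
q4 | 11[0]__1   read 0 → write _, move right, go to q0
q0 | 11_[_]_1   read _ → write #, move stay, go to q4
q4 | 11_[#]_1   read # → write 1, move stay, go to q1
q1 | 11_[1]_1   read 1 → write _, move left, go to q4
q4 | 11[_]__1   read _ → write #, move left, go to q0
q0 | 1[1]#__1   read 1 → write 1, move left, go to q4
q4 | [1]1#__1
No transition is defined for (q4, 1); M halts in state q4.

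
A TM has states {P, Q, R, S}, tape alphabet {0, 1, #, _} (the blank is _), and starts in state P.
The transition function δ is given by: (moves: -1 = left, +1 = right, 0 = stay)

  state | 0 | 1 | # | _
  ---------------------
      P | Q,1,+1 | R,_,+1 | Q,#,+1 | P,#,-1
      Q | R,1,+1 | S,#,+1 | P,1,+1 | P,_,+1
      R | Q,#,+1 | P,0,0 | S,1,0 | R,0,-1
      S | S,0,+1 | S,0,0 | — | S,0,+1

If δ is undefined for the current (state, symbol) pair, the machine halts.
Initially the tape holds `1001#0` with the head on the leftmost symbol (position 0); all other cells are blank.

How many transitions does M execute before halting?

state=P head=0 tape=[1]001#0__   (P,1)→(R,_,+1)
state=R head=1 tape=_[0]01#0__   (R,0)→(Q,#,+1)
state=Q head=2 tape=_#[0]1#0__   (Q,0)→(R,1,+1)
state=R head=3 tape=_#1[1]#0__   (R,1)→(P,0,0)
state=P head=3 tape=_#1[0]#0__   (P,0)→(Q,1,+1)
state=Q head=4 tape=_#11[#]0__   (Q,#)→(P,1,+1)
state=P head=5 tape=_#111[0]__   (P,0)→(Q,1,+1)
state=Q head=6 tape=_#1111[_]_   (Q,_)→(P,_,+1)
state=P head=7 tape=_#1111_[_]   (P,_)→(P,#,-1)
state=P head=6 tape=_#1111[_]#   (P,_)→(P,#,-1)
state=P head=5 tape=_#111[1]##   (P,1)→(R,_,+1)
state=R head=6 tape=_#111_[#]#   (R,#)→(S,1,0)
state=S head=6 tape=_#111_[1]#   (S,1)→(S,0,0)
state=S head=6 tape=_#111_[0]#   (S,0)→(S,0,+1)
state=S head=7 tape=_#111_0[#]
M halts after 14 transitions.

14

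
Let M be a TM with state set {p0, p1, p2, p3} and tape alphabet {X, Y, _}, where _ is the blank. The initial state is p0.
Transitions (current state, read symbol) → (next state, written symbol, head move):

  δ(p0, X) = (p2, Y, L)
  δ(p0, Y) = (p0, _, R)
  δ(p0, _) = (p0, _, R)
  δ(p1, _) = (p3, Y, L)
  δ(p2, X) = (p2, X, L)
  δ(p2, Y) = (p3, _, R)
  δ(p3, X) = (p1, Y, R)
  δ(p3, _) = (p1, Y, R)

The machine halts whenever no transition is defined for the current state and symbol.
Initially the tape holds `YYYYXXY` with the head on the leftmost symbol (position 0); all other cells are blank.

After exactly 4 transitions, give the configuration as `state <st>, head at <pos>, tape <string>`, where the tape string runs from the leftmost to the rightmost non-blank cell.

p0 | [Y]YYYXXY   read Y → write _, move R, go to p0
p0 | _[Y]YYXXY   read Y → write _, move R, go to p0
p0 | __[Y]YXXY   read Y → write _, move R, go to p0
p0 | ___[Y]XXY   read Y → write _, move R, go to p0
p0 | ____[X]XY
After 4 steps: state p0, head at 4, tape XXY.

state p0, head at 4, tape XXY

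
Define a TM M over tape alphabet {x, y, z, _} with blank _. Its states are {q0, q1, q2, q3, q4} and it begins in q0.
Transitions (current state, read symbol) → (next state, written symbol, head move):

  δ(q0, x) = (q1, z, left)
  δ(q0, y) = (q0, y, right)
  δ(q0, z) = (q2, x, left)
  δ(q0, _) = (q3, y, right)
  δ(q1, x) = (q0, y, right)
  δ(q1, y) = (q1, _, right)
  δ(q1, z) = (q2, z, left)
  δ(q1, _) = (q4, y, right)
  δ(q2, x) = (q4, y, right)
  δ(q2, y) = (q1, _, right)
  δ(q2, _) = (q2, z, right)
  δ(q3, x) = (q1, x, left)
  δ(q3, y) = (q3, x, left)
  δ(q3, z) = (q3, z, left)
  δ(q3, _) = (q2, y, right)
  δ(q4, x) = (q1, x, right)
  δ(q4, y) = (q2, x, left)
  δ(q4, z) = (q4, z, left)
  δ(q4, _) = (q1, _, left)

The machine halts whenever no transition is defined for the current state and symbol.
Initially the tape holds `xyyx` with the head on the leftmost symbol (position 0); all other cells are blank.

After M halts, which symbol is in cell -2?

q0 | __[x]yyx   read x → write z, move left, go to q1
q1 | _[_]zyyx   read _ → write y, move right, go to q4
q4 | _y[z]yyx   read z → write z, move left, go to q4
q4 | _[y]zyyx   read y → write x, move left, go to q2
q2 | [_]xzyyx   read _ → write z, move right, go to q2
q2 | z[x]zyyx   read x → write y, move right, go to q4
q4 | zy[z]yyx   read z → write z, move left, go to q4
q4 | z[y]zyyx   read y → write x, move left, go to q2
q2 | [z]xzyyx
Cell -2 holds z when M halts.

z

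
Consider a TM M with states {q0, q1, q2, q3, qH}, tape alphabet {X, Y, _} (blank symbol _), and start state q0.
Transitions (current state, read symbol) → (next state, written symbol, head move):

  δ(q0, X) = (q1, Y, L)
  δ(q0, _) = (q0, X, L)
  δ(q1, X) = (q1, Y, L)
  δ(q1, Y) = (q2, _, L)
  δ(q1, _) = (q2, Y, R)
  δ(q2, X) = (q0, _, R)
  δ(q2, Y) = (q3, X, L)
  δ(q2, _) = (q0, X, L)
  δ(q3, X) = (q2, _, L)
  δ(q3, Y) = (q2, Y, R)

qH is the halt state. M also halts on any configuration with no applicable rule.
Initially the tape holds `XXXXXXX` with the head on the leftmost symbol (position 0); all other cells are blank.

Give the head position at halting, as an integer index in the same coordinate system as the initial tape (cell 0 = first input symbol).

state=q0 head=0 tape=_[X]XXXXXX_   (q0,X)→(q1,Y,L)
state=q1 head=-1 tape=[_]YXXXXXX_   (q1,_)→(q2,Y,R)
state=q2 head=0 tape=Y[Y]XXXXXX_   (q2,Y)→(q3,X,L)
state=q3 head=-1 tape=[Y]XXXXXXX_   (q3,Y)→(q2,Y,R)
state=q2 head=0 tape=Y[X]XXXXXX_   (q2,X)→(q0,_,R)
state=q0 head=1 tape=Y_[X]XXXXX_   (q0,X)→(q1,Y,L)
state=q1 head=0 tape=Y[_]YXXXXX_   (q1,_)→(q2,Y,R)
state=q2 head=1 tape=YY[Y]XXXXX_   (q2,Y)→(q3,X,L)
state=q3 head=0 tape=Y[Y]XXXXXX_   (q3,Y)→(q2,Y,R)
state=q2 head=1 tape=YY[X]XXXXX_   (q2,X)→(q0,_,R)
state=q0 head=2 tape=YY_[X]XXXX_   (q0,X)→(q1,Y,L)
state=q1 head=1 tape=YY[_]YXXXX_   (q1,_)→(q2,Y,R)
state=q2 head=2 tape=YYY[Y]XXXX_   (q2,Y)→(q3,X,L)
state=q3 head=1 tape=YY[Y]XXXXX_   (q3,Y)→(q2,Y,R)
state=q2 head=2 tape=YYY[X]XXXX_   (q2,X)→(q0,_,R)
state=q0 head=3 tape=YYY_[X]XXX_   (q0,X)→(q1,Y,L)
state=q1 head=2 tape=YYY[_]YXXX_   (q1,_)→(q2,Y,R)
state=q2 head=3 tape=YYYY[Y]XXX_   (q2,Y)→(q3,X,L)
state=q3 head=2 tape=YYY[Y]XXXX_   (q3,Y)→(q2,Y,R)
state=q2 head=3 tape=YYYY[X]XXX_   (q2,X)→(q0,_,R)
state=q0 head=4 tape=YYYY_[X]XX_   (q0,X)→(q1,Y,L)
state=q1 head=3 tape=YYYY[_]YXX_   (q1,_)→(q2,Y,R)
state=q2 head=4 tape=YYYYY[Y]XX_   (q2,Y)→(q3,X,L)
state=q3 head=3 tape=YYYY[Y]XXX_   (q3,Y)→(q2,Y,R)
state=q2 head=4 tape=YYYYY[X]XX_   (q2,X)→(q0,_,R)
state=q0 head=5 tape=YYYYY_[X]X_   (q0,X)→(q1,Y,L)
state=q1 head=4 tape=YYYYY[_]YX_   (q1,_)→(q2,Y,R)
state=q2 head=5 tape=YYYYYY[Y]X_   (q2,Y)→(q3,X,L)
state=q3 head=4 tape=YYYYY[Y]XX_   (q3,Y)→(q2,Y,R)
state=q2 head=5 tape=YYYYYY[X]X_   (q2,X)→(q0,_,R)
state=q0 head=6 tape=YYYYYY_[X]_   (q0,X)→(q1,Y,L)
state=q1 head=5 tape=YYYYYY[_]Y_   (q1,_)→(q2,Y,R)
state=q2 head=6 tape=YYYYYYY[Y]_   (q2,Y)→(q3,X,L)
state=q3 head=5 tape=YYYYYY[Y]X_   (q3,Y)→(q2,Y,R)
state=q2 head=6 tape=YYYYYYY[X]_   (q2,X)→(q0,_,R)
state=q0 head=7 tape=YYYYYYY_[_]   (q0,_)→(q0,X,L)
state=q0 head=6 tape=YYYYYYY[_]X   (q0,_)→(q0,X,L)
state=q0 head=5 tape=YYYYYY[Y]XX
At halt the head is at cell 5.

5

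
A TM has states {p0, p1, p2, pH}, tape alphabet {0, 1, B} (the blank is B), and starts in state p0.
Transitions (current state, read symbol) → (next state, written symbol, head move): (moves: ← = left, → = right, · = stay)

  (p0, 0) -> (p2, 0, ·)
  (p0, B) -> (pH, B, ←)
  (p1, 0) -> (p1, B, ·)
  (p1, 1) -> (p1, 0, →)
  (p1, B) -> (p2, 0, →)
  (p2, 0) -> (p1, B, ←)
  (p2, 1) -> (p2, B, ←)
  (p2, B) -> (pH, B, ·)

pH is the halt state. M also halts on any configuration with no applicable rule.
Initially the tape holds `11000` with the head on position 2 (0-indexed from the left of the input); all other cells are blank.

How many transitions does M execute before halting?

state=p0 head=2 tape=11[0]00   (p0,0)→(p2,0,·)
state=p2 head=2 tape=11[0]00   (p2,0)→(p1,B,←)
state=p1 head=1 tape=1[1]B00   (p1,1)→(p1,0,→)
state=p1 head=2 tape=10[B]00   (p1,B)→(p2,0,→)
state=p2 head=3 tape=100[0]0   (p2,0)→(p1,B,←)
state=p1 head=2 tape=10[0]B0   (p1,0)→(p1,B,·)
state=p1 head=2 tape=10[B]B0   (p1,B)→(p2,0,→)
state=p2 head=3 tape=100[B]0   (p2,B)→(pH,B,·)
state=pH head=3 tape=100[B]0
M halts after 8 transitions.

8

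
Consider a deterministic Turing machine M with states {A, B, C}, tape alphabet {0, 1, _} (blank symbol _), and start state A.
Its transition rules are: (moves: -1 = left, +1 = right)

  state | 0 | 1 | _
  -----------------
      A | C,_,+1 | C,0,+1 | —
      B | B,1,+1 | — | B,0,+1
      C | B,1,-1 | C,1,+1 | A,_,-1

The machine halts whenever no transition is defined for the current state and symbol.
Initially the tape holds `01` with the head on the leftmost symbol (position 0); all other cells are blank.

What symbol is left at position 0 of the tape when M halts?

_

state=A head=0 tape=[0]1_   (A,0)→(C,_,+1)
state=C head=1 tape=_[1]_   (C,1)→(C,1,+1)
state=C head=2 tape=_1[_]   (C,_)→(A,_,-1)
state=A head=1 tape=_[1]_   (A,1)→(C,0,+1)
state=C head=2 tape=_0[_]   (C,_)→(A,_,-1)
state=A head=1 tape=_[0]_   (A,0)→(C,_,+1)
state=C head=2 tape=__[_]   (C,_)→(A,_,-1)
state=A head=1 tape=_[_]_
Cell 0 holds _ when M halts.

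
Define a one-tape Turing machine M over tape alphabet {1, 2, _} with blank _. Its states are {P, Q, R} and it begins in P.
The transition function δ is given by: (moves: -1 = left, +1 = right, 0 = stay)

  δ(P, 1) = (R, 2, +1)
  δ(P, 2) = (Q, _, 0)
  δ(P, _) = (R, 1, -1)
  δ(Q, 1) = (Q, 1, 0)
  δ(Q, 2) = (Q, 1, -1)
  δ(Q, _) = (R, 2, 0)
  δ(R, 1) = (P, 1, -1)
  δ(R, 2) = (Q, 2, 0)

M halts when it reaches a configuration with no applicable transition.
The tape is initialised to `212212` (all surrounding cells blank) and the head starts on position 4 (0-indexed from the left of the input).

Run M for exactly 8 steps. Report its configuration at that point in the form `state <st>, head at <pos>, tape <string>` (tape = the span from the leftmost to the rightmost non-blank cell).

state=P head=4 tape=2122[1]2   (P,1)→(R,2,+1)
state=R head=5 tape=21222[2]   (R,2)→(Q,2,0)
state=Q head=5 tape=21222[2]   (Q,2)→(Q,1,-1)
state=Q head=4 tape=2122[2]1   (Q,2)→(Q,1,-1)
state=Q head=3 tape=212[2]11   (Q,2)→(Q,1,-1)
state=Q head=2 tape=21[2]111   (Q,2)→(Q,1,-1)
state=Q head=1 tape=2[1]1111   (Q,1)→(Q,1,0)
state=Q head=1 tape=2[1]1111   (Q,1)→(Q,1,0)
state=Q head=1 tape=2[1]1111
After 8 steps: state Q, head at 1, tape 211111.

state Q, head at 1, tape 211111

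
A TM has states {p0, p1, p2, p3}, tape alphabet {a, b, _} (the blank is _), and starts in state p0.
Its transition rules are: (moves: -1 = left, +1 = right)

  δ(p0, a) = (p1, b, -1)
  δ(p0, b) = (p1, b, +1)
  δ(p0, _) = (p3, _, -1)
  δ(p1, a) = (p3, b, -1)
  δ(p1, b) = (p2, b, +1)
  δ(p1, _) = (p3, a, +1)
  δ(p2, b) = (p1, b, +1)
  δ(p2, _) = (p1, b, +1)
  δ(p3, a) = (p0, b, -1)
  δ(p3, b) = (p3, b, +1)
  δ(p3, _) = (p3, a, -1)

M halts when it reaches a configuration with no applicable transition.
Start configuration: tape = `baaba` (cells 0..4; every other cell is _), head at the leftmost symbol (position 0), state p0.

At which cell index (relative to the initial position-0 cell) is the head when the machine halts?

8

p0 | [b]aaba____   read b → write b, move +1, go to p1
p1 | b[a]aba____   read a → write b, move -1, go to p3
p3 | [b]baba____   read b → write b, move +1, go to p3
p3 | b[b]aba____   read b → write b, move +1, go to p3
p3 | bb[a]ba____   read a → write b, move -1, go to p0
p0 | b[b]bba____   read b → write b, move +1, go to p1
p1 | bb[b]ba____   read b → write b, move +1, go to p2
p2 | bbb[b]a____   read b → write b, move +1, go to p1
p1 | bbbb[a]____   read a → write b, move -1, go to p3
p3 | bbb[b]b____   read b → write b, move +1, go to p3
p3 | bbbb[b]____   read b → write b, move +1, go to p3
p3 | bbbbb[_]___   read _ → write a, move -1, go to p3
p3 | bbbb[b]a___   read b → write b, move +1, go to p3
p3 | bbbbb[a]___   read a → write b, move -1, go to p0
p0 | bbbb[b]b___   read b → write b, move +1, go to p1
p1 | bbbbb[b]___   read b → write b, move +1, go to p2
p2 | bbbbbb[_]__   read _ → write b, move +1, go to p1
p1 | bbbbbbb[_]_   read _ → write a, move +1, go to p3
p3 | bbbbbbba[_]   read _ → write a, move -1, go to p3
p3 | bbbbbbb[a]a   read a → write b, move -1, go to p0
p0 | bbbbbb[b]ba   read b → write b, move +1, go to p1
p1 | bbbbbbb[b]a   read b → write b, move +1, go to p2
p2 | bbbbbbbb[a]
At halt the head is at cell 8.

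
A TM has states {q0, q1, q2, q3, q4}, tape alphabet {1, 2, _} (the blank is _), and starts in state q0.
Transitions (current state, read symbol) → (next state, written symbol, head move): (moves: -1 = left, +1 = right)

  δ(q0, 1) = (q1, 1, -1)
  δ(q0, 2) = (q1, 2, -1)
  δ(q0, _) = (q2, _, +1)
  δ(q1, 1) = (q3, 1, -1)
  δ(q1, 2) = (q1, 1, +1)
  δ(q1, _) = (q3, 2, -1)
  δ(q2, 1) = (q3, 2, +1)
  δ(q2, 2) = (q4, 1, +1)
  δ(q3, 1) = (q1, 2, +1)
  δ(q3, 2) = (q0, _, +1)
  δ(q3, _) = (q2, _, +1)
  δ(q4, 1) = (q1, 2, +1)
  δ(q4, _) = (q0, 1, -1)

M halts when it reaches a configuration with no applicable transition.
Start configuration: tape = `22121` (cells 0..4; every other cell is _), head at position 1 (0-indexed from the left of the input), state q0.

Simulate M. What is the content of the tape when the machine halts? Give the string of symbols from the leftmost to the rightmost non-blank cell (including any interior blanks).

12121

q0 | _2[2]121   read 2 → write 2, move -1, go to q1
q1 | _[2]2121   read 2 → write 1, move +1, go to q1
q1 | _1[2]121   read 2 → write 1, move +1, go to q1
q1 | _11[1]21   read 1 → write 1, move -1, go to q3
q3 | _1[1]121   read 1 → write 2, move +1, go to q1
q1 | _12[1]21   read 1 → write 1, move -1, go to q3
q3 | _1[2]121   read 2 → write _, move +1, go to q0
q0 | _1_[1]21   read 1 → write 1, move -1, go to q1
q1 | _1[_]121   read _ → write 2, move -1, go to q3
q3 | _[1]2121   read 1 → write 2, move +1, go to q1
q1 | _2[2]121   read 2 → write 1, move +1, go to q1
q1 | _21[1]21   read 1 → write 1, move -1, go to q3
q3 | _2[1]121   read 1 → write 2, move +1, go to q1
q1 | _22[1]21   read 1 → write 1, move -1, go to q3
q3 | _2[2]121   read 2 → write _, move +1, go to q0
q0 | _2_[1]21   read 1 → write 1, move -1, go to q1
q1 | _2[_]121   read _ → write 2, move -1, go to q3
q3 | _[2]2121   read 2 → write _, move +1, go to q0
q0 | __[2]121   read 2 → write 2, move -1, go to q1
q1 | _[_]2121   read _ → write 2, move -1, go to q3
q3 | [_]22121   read _ → write _, move +1, go to q2
q2 | _[2]2121   read 2 → write 1, move +1, go to q4
q4 | _1[2]121
The non-blank tape span at halt is 12121.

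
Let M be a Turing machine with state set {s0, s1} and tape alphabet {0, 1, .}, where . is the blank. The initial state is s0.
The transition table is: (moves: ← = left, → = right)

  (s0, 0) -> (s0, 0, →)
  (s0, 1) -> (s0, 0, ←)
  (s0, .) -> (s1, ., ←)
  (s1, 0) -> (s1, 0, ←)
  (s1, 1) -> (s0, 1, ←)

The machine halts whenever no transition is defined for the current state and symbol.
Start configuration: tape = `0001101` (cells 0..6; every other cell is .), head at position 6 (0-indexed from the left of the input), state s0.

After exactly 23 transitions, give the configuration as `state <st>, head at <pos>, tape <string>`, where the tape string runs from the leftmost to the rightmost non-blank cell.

state s1, head at -1, tape 0000000

s0 | .000110[1].   read 1 → write 0, move ←, go to s0
s0 | .00011[0]0.   read 0 → write 0, move →, go to s0
s0 | .000110[0].   read 0 → write 0, move →, go to s0
s0 | .0001100[.]   read . → write ., move ←, go to s1
s1 | .000110[0].   read 0 → write 0, move ←, go to s1
s1 | .00011[0]0.   read 0 → write 0, move ←, go to s1
s1 | .0001[1]00.   read 1 → write 1, move ←, go to s0
s0 | .000[1]100.   read 1 → write 0, move ←, go to s0
s0 | .00[0]0100.   read 0 → write 0, move →, go to s0
s0 | .000[0]100.   read 0 → write 0, move →, go to s0
s0 | .0000[1]00.   read 1 → write 0, move ←, go to s0
s0 | .000[0]000.   read 0 → write 0, move →, go to s0
s0 | .0000[0]00.   read 0 → write 0, move →, go to s0
s0 | .00000[0]0.   read 0 → write 0, move →, go to s0
s0 | .000000[0].   read 0 → write 0, move →, go to s0
s0 | .0000000[.]   read . → write ., move ←, go to s1
s1 | .000000[0].   read 0 → write 0, move ←, go to s1
s1 | .00000[0]0.   read 0 → write 0, move ←, go to s1
s1 | .0000[0]00.   read 0 → write 0, move ←, go to s1
s1 | .000[0]000.   read 0 → write 0, move ←, go to s1
s1 | .00[0]0000.   read 0 → write 0, move ←, go to s1
s1 | .0[0]00000.   read 0 → write 0, move ←, go to s1
s1 | .[0]000000.   read 0 → write 0, move ←, go to s1
s1 | [.]0000000.
After 23 steps: state s1, head at -1, tape 0000000.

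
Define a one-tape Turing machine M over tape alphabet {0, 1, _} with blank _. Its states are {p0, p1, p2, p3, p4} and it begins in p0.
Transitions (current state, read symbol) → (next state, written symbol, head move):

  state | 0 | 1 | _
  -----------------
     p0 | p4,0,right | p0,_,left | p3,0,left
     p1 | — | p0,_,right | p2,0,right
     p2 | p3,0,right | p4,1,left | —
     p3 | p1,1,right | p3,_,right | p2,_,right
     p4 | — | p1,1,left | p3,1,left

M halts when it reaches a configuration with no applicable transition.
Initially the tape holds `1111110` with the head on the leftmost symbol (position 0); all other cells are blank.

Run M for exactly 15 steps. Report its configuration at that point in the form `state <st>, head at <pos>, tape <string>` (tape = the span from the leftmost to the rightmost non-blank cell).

state p4, head at 1, tape 1011110

p0 | __[1]111110   read 1 → write _, move left, go to p0
p0 | _[_]_111110   read _ → write 0, move left, go to p3
p3 | [_]0_111110   read _ → write _, move right, go to p2
p2 | _[0]_111110   read 0 → write 0, move right, go to p3
p3 | _0[_]111110   read _ → write _, move right, go to p2
p2 | _0_[1]11110   read 1 → write 1, move left, go to p4
p4 | _0[_]111110   read _ → write 1, move left, go to p3
p3 | _[0]1111110   read 0 → write 1, move right, go to p1
p1 | _1[1]111110   read 1 → write _, move right, go to p0
p0 | _1_[1]11110   read 1 → write _, move left, go to p0
p0 | _1[_]_11110   read _ → write 0, move left, go to p3
p3 | _[1]0_11110   read 1 → write _, move right, go to p3
p3 | __[0]_11110   read 0 → write 1, move right, go to p1
p1 | __1[_]11110   read _ → write 0, move right, go to p2
p2 | __10[1]1110   read 1 → write 1, move left, go to p4
p4 | __1[0]11110
After 15 steps: state p4, head at 1, tape 1011110.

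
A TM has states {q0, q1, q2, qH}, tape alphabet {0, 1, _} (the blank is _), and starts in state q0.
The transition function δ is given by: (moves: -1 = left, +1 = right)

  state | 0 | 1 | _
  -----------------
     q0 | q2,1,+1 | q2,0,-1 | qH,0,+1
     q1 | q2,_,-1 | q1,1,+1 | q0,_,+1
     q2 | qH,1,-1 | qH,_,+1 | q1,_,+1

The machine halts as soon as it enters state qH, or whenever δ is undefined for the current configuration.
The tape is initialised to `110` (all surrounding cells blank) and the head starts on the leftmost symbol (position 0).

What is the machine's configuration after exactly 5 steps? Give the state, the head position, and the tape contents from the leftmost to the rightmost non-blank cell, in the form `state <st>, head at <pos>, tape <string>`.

state q0, head at 1, tape 10

q0 | _[1]10   read 1 → write 0, move -1, go to q2
q2 | [_]010   read _ → write _, move +1, go to q1
q1 | _[0]10   read 0 → write _, move -1, go to q2
q2 | [_]_10   read _ → write _, move +1, go to q1
q1 | _[_]10   read _ → write _, move +1, go to q0
q0 | __[1]0
After 5 steps: state q0, head at 1, tape 10.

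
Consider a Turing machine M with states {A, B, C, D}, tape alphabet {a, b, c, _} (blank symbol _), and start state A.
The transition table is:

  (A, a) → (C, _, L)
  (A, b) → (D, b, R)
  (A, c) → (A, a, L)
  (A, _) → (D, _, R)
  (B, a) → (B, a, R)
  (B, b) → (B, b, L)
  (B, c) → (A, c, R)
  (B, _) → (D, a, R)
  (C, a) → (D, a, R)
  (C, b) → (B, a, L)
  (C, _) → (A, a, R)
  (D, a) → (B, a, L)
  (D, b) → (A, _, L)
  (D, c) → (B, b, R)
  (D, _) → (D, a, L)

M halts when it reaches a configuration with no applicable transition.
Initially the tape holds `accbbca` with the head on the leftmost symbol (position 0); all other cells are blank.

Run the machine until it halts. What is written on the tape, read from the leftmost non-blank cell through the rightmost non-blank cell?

aaaaaaac

A | __[a]ccbbca   read a → write _, move L, go to C
C | _[_]_ccbbca   read _ → write a, move R, go to A
A | _a[_]ccbbca   read _ → write _, move R, go to D
D | _a_[c]cbbca   read c → write b, move R, go to B
B | _a_b[c]bbca   read c → write c, move R, go to A
A | _a_bc[b]bca   read b → write b, move R, go to D
D | _a_bcb[b]ca   read b → write _, move L, go to A
A | _a_bc[b]_ca   read b → write b, move R, go to D
D | _a_bcb[_]ca   read _ → write a, move L, go to D
D | _a_bc[b]aca   read b → write _, move L, go to A
A | _a_b[c]_aca   read c → write a, move L, go to A
A | _a_[b]a_aca   read b → write b, move R, go to D
D | _a_b[a]_aca   read a → write a, move L, go to B
B | _a_[b]a_aca   read b → write b, move L, go to B
B | _a[_]ba_aca   read _ → write a, move R, go to D
D | _aa[b]a_aca   read b → write _, move L, go to A
A | _a[a]_a_aca   read a → write _, move L, go to C
C | _[a]__a_aca   read a → write a, move R, go to D
D | _a[_]_a_aca   read _ → write a, move L, go to D
D | _[a]a_a_aca   read a → write a, move L, go to B
B | [_]aa_a_aca   read _ → write a, move R, go to D
D | a[a]a_a_aca   read a → write a, move L, go to B
B | [a]aa_a_aca   read a → write a, move R, go to B
B | a[a]a_a_aca   read a → write a, move R, go to B
B | aa[a]_a_aca   read a → write a, move R, go to B
B | aaa[_]a_aca   read _ → write a, move R, go to D
D | aaaa[a]_aca   read a → write a, move L, go to B
B | aaa[a]a_aca   read a → write a, move R, go to B
B | aaaa[a]_aca   read a → write a, move R, go to B
B | aaaaa[_]aca   read _ → write a, move R, go to D
D | aaaaaa[a]ca   read a → write a, move L, go to B
B | aaaaa[a]aca   read a → write a, move R, go to B
B | aaaaaa[a]ca   read a → write a, move R, go to B
B | aaaaaaa[c]a   read c → write c, move R, go to A
A | aaaaaaac[a]   read a → write _, move L, go to C
C | aaaaaaa[c]_
The non-blank tape span at halt is aaaaaaac.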